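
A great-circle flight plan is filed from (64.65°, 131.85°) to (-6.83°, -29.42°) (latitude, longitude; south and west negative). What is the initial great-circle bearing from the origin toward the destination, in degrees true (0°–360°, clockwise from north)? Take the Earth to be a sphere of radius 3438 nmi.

338.2°

θ = atan2( sin Δλ·cos φ₂ ,  cos φ₁ sin φ₂ − sin φ₁ cos φ₂ cos Δλ )
  = atan2(-0.3188, +0.7989) = 338.24°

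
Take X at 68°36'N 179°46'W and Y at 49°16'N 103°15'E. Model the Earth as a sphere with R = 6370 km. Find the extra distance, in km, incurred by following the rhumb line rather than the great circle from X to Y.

Great circle: cos σ = sin φ₁ sin φ₂ + cos φ₁ cos φ₂ cos Δλ,  σ = 0.7088 rad → d_gc = 4515.1 km
Rhumb line: Δψ = -0.6753, q = Δφ/Δψ = 0.4996, d_rh = R√(Δφ²+q²Δλ²) = 4786.2 km
Excess = 4786.2 − 4515.1 = 271.1 ≈ 271 km

271 km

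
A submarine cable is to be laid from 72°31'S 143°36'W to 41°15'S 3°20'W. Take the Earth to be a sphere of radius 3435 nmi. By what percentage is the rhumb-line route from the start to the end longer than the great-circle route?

23.0%

Great circle: σ = 1.0982 rad → d_gc = Rσ = 3772.4 nmi
Rhumb: Δφ = +0.5457, Δλ = +2.4481, Δψ = +1.0807, q = Δφ/Δψ = 0.5050 → d_rh = R√(Δφ²+q²Δλ²) = 4641.8 nmi
Excess = (4641.8 − 3772.4) / 3772.4 = 869.4 / 3772.4 = 23.046% ≈ 23.0%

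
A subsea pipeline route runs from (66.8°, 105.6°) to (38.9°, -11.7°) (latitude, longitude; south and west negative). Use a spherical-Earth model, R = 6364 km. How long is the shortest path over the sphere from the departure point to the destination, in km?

7121 km

Haversine: a = sin²(Δφ/2)+cos φ₁ cos φ₂ sin²(Δλ/2) = 0.28172;  σ = 2·atan2(√a,√(1−a))
σ = 64.115° → d = Rσ = 6364·1.11901 = 7121 km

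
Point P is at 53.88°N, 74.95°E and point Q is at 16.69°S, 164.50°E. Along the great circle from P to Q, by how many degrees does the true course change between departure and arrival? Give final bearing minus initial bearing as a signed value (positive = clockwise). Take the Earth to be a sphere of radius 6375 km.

At departure: θ₁ = atan2(sin Δλ cos φ₂, cos φ₁ sin φ₂ − sin φ₁ cos φ₂ cos Δλ) = 100.38°
At arrival: θ₂ = atan2(sin Δλ cos φ₁, −cos φ₂ sin φ₁ + sin φ₂ cos φ₁ cos Δλ) = 142.75°
Δθ = θ₂ − θ₁ = +42.4°

+42.4°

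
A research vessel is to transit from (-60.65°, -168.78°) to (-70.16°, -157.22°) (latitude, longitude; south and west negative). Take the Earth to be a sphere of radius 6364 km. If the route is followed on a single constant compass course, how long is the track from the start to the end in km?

1181 km

Rhumb course C = atan2(Δλ, Δψ) with Δψ = ln[tan(π/4+φ₂/2)/tan(π/4+φ₁/2)] = -0.4037, Δλ = +0.2018 → C = 153.45°
d = R·|Δφ| / |cos C| = 6364·0.16598 / 0.89452 = 1181 km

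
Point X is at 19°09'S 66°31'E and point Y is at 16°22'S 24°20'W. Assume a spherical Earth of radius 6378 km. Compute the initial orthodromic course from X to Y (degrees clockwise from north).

N = sin Δλ·cos φ₂ = -0.9594;  D = cos φ₁ sin φ₂ − sin φ₁ cos φ₂ cos Δλ = -0.2709
initial course = atan2(N, D) = 254.23°

254.2°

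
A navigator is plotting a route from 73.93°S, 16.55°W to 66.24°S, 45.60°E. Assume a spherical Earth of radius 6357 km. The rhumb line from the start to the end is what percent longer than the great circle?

Great circle: σ = 0.3721 rad → d_gc = Rσ = 2365.2 km
Rhumb: Δφ = +0.1342, Δλ = +1.0847, Δψ = +0.3989, q = Δφ/Δψ = 0.3364 → d_rh = R√(Δφ²+q²Δλ²) = 2471.8 km
Excess = (2471.8 − 2365.2) / 2365.2 = 106.6 / 2365.2 = 4.51% ≈ 4.5%

4.5%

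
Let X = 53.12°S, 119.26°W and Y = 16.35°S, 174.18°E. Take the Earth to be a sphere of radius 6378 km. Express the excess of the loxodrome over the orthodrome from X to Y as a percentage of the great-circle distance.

Great circle: σ = 1.0993 rad → d_gc = Rσ = 7011.1 km
Rhumb: Δφ = +0.6418, Δλ = -1.1617, Δψ = +0.8090, q = Δφ/Δψ = 0.7933 → d_rh = R√(Δφ²+q²Δλ²) = 7162.3 km
Excess = (7162.3 − 7011.1) / 7011.1 = 151.2 / 7011.1 = 2.16% ≈ 2.2%

2.2%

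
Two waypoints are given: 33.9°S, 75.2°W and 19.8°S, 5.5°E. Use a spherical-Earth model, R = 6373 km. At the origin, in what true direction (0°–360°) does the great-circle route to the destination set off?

101.9°

θ = atan2( sin Δλ·cos φ₂ ,  cos φ₁ sin φ₂ − sin φ₁ cos φ₂ cos Δλ )
  = atan2(+0.9285, -0.1964) = 101.94°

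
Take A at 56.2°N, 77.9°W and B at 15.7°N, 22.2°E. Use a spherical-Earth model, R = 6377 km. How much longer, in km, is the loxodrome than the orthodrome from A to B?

Great circle: cos σ = sin φ₁ sin φ₂ + cos φ₁ cos φ₂ cos Δλ,  σ = 1.4395 rad → d_gc = 9179.5 km
Rhumb line: Δψ = -0.9138, q = Δφ/Δψ = 0.7735, d_rh = R√(Δφ²+q²Δλ²) = 9725.7 km
Excess = 9725.7 − 9179.5 = 546.2 ≈ 546 km

546 km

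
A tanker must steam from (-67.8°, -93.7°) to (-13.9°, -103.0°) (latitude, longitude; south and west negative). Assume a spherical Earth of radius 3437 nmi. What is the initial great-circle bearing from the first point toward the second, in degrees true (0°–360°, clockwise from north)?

348.9°

θ = atan2( sin Δλ·cos φ₂ ,  cos φ₁ sin φ₂ − sin φ₁ cos φ₂ cos Δλ )
  = atan2(-0.1569, +0.7962) = 348.85°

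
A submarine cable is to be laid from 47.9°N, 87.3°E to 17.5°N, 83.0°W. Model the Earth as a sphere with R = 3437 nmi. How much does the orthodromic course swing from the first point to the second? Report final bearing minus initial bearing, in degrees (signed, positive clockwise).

Initial bearing θ₁ = atan2(sin Δλ cos φ₂, cos φ₁ sin φ₂ − sin φ₁ cos φ₂ cos Δλ) = 349.87°
Final bearing θ₂ = (initial bearing from the destination back to the start) + 180° = 187.10°
Δθ = θ₂ − θ₁ = -162.8°

-162.8°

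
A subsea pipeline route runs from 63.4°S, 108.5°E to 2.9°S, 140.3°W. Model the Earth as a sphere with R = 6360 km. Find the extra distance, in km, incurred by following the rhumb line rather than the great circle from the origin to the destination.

Great circle: cos σ = sin φ₁ sin φ₂ + cos φ₁ cos φ₂ cos Δλ,  σ = 1.6875 rad → d_gc = 10732.7 km
Rhumb line: Δψ = +1.3916, q = Δφ/Δψ = 0.7588, d_rh = R√(Δφ²+q²Δλ²) = 11524.7 km
Excess = 11524.7 − 10732.7 = 792.0 ≈ 792 km

792 km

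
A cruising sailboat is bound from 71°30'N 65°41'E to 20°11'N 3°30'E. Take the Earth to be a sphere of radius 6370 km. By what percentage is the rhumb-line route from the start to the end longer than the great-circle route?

2.9%

Great circle: σ = 1.0858 rad → d_gc = Rσ = 6916.8 km
Rhumb: Δφ = -0.8956, Δλ = -1.0853, Δψ = -1.4551, q = Δφ/Δψ = 0.6155 → d_rh = R√(Δφ²+q²Δλ²) = 7117.5 km
Excess = (7117.5 − 6916.8) / 6916.8 = 200.7 / 6916.8 = 2.90% ≈ 2.9%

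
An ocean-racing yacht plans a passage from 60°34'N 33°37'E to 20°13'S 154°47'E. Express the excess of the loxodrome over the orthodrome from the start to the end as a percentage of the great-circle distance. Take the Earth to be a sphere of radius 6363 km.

Great circle: σ = 2.1408 rad → d_gc = Rσ = 13621.8 km
Rhumb: Δφ = -1.4099, Δλ = +2.1148, Δψ = -1.6973, q = Δφ/Δψ = 0.8307 → d_rh = R√(Δφ²+q²Δλ²) = 14332.9 km
Excess = (14332.9 − 13621.8) / 13621.8 = 711.1 / 13621.8 = 5.22% ≈ 5.2%

5.2%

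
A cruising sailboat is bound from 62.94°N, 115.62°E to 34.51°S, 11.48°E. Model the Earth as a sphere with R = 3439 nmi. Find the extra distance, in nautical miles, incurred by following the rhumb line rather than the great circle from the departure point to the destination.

191 nmi

Great circle: cos σ = sin φ₁ sin φ₂ + cos φ₁ cos φ₂ cos Δλ,  σ = 2.2094 rad → d_gc = 7598.3 nmi
Rhumb line: Δψ = -2.0669, q = Δφ/Δψ = 0.8229, d_rh = R√(Δφ²+q²Δλ²) = 7789.0 nmi
Excess = 7789.0 − 7598.3 = 190.7 ≈ 191 nmi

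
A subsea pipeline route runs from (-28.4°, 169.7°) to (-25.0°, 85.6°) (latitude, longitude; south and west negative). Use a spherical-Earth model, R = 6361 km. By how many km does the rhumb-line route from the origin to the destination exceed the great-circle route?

Great circle: cos σ = sin φ₁ sin φ₂ + cos φ₁ cos φ₂ cos Δλ,  σ = 1.2839 rad → d_gc = 8167.0 km
Rhumb line: Δψ = +0.0664, q = Δφ/Δψ = 0.8932, d_rh = R√(Δφ²+q²Δλ²) = 8347.9 km
Excess = 8347.9 − 8167.0 = 180.9 ≈ 181 km

181 km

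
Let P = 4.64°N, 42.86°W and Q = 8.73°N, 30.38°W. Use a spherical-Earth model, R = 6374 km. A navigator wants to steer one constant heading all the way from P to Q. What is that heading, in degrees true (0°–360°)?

Meridional parts: M(φ₁)=+0.0811, M(φ₂)=+0.1530 → ΔM = +0.0719;  Δλ = +0.2178 rad
tan C = Δλ / ΔM = +3.0299 → C = 71.74°

71.7°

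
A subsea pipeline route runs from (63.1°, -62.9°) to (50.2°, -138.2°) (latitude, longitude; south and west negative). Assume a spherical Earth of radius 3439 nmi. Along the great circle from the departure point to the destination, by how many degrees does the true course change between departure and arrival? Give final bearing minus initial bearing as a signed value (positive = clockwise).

At departure: θ₁ = atan2(sin Δλ cos φ₂, cos φ₁ sin φ₂ − sin φ₁ cos φ₂ cos Δλ) = 288.13°
At arrival: θ₂ = atan2(sin Δλ cos φ₁, −cos φ₂ sin φ₁ + sin φ₂ cos φ₁ cos Δλ) = 222.20°
Δθ = θ₂ − θ₁ = -65.9°

-65.9°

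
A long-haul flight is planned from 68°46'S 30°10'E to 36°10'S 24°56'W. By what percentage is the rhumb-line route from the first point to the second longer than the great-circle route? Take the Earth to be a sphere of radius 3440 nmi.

2.6%

Great circle: σ = 0.7708 rad → d_gc = Rσ = 2651.5 nmi
Rhumb: Δφ = +0.5690, Δλ = -0.9617, Δψ = +0.9964, q = Δφ/Δψ = 0.5710 → d_rh = R√(Δφ²+q²Δλ²) = 2720.2 nmi
Excess = (2720.2 − 2651.5) / 2651.5 = 68.7 / 2651.5 = 2.59% ≈ 2.6%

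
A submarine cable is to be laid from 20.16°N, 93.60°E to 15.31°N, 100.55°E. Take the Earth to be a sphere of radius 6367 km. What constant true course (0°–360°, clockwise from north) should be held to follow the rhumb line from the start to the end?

126.2°

Δψ = ln[tan(π/4+φ₂/2)/tan(π/4+φ₁/2)] = -0.0889
Δλ = +0.1213 rad (taken the short way round)
course = atan2(Δλ, Δψ) = 126.24°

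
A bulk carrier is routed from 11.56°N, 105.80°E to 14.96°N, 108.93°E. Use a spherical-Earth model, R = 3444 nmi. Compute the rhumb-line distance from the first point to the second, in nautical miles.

274 nmi

Δψ = ln[tan(π/4+φ₂/2)/tan(π/4+φ₁/2)] = +0.0610;  Δφ = +0.0593 rad,  Δλ = +0.0546 rad
q = Δφ/Δψ = 0.9732
d = R·√(Δφ² + q²Δλ²) = 3444·0.07967 = 274 nmi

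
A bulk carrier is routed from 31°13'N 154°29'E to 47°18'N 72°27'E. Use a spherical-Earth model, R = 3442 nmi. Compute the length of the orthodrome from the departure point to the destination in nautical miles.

3756 nmi

Haversine: a = sin²(Δφ/2)+cos φ₁ cos φ₂ sin²(Δλ/2) = 0.26936;  σ = 2·atan2(√a,√(1−a))
σ = 62.531° → d = Rσ = 3442·1.09137 = 3756 nmi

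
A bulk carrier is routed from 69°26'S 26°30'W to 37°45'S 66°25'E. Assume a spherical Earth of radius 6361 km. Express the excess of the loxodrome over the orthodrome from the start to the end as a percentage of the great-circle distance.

8.2%

Great circle: σ = 0.9775 rad → d_gc = Rσ = 6218.1 km
Rhumb: Δφ = +0.5530, Δλ = +1.6217, Δψ = +0.9944, q = Δφ/Δψ = 0.5561 → d_rh = R√(Δφ²+q²Δλ²) = 6728.9 km
Excess = (6728.9 − 6218.1) / 6218.1 = 510.8 / 6218.1 = 8.21% ≈ 8.2%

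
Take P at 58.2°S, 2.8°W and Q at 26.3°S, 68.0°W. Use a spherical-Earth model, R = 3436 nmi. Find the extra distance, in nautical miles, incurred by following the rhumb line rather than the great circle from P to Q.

91 nmi

Great circle: cos σ = sin φ₁ sin φ₂ + cos φ₁ cos φ₂ cos Δλ,  σ = 0.9585 rad → d_gc = 3293.5 nmi
Rhumb line: Δψ = +0.7797, q = Δφ/Δψ = 0.7141, d_rh = R√(Δφ²+q²Δλ²) = 3384.5 nmi
Excess = 3384.5 − 3293.5 = 91.0 ≈ 91 nmi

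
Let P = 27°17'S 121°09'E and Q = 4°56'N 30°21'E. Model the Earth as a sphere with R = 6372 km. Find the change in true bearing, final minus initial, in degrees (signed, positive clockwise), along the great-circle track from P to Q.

At departure: θ₁ = atan2(sin Δλ cos φ₂, cos φ₁ sin φ₂ − sin φ₁ cos φ₂ cos Δλ) = 274.02°
At arrival: θ₂ = atan2(sin Δλ cos φ₁, −cos φ₂ sin φ₁ + sin φ₂ cos φ₁ cos Δλ) = 297.14°
Δθ = θ₂ − θ₁ = +23.1°

+23.1°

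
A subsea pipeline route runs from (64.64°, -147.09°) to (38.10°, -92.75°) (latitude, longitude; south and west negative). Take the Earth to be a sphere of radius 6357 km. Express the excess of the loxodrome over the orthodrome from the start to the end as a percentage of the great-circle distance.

2.4%

Great circle: σ = 0.7166 rad → d_gc = Rσ = 4555.2 km
Rhumb: Δφ = -0.4632, Δλ = +0.9484, Δψ = -0.7715, q = Δφ/Δψ = 0.6004 → d_rh = R√(Δφ²+q²Δλ²) = 4666.4 km
Excess = (4666.4 − 4555.2) / 4555.2 = 111.2 / 4555.2 = 2.44% ≈ 2.4%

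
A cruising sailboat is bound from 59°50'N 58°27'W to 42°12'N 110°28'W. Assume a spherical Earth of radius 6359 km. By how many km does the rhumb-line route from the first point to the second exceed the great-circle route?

87 km

Great circle: cos σ = sin φ₁ sin φ₂ + cos φ₁ cos φ₂ cos Δλ,  σ = 0.6269 rad → d_gc = 3986.4 km
Rhumb line: Δψ = -0.4973, q = Δφ/Δψ = 0.6189, d_rh = R√(Δφ²+q²Δλ²) = 4073.7 km
Excess = 4073.7 − 3986.4 = 87.3 ≈ 87 km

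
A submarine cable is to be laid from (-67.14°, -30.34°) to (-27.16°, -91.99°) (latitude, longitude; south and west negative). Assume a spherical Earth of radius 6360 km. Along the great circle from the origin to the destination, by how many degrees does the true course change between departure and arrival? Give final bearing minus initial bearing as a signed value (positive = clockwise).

+49.9°

At departure: θ₁ = atan2(sin Δλ cos φ₂, cos φ₁ sin φ₂ − sin φ₁ cos φ₂ cos Δλ) = 285.15°
At arrival: θ₂ = atan2(sin Δλ cos φ₁, −cos φ₂ sin φ₁ + sin φ₂ cos φ₁ cos Δλ) = 335.07°
Δθ = θ₂ − θ₁ = +49.9°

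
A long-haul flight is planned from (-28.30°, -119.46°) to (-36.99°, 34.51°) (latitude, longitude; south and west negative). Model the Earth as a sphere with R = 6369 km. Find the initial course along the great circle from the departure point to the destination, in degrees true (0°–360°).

θ = atan2( sin Δλ·cos φ₂ ,  cos φ₁ sin φ₂ − sin φ₁ cos φ₂ cos Δλ )
  = atan2(+0.3505, -0.8700) = 158.06°

158.1°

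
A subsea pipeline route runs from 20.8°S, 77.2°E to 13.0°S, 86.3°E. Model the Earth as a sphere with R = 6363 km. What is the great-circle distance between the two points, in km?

cos σ = sin φ₁ sin φ₂ + cos φ₁ cos φ₂ cos Δλ
      = sin(-20.80°)sin(-13.00°) + cos(-20.80°)cos(-13.00°)cos(9.10°) = 0.9793
σ = 11.683° → d = Rσ = 6363·0.20390 = 1297 km

1297 km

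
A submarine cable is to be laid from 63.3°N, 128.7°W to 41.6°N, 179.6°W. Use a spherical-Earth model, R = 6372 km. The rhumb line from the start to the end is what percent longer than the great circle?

2.2%

Great circle: σ = 0.6351 rad → d_gc = Rσ = 4046.6 km
Rhumb: Δφ = -0.3787, Δλ = -0.8884, Δψ = -0.6386, q = Δφ/Δψ = 0.5931 → d_rh = R√(Δφ²+q²Δλ²) = 4134.7 km
Excess = (4134.7 − 4046.6) / 4046.6 = 88.1 / 4046.6 = 2.18% ≈ 2.2%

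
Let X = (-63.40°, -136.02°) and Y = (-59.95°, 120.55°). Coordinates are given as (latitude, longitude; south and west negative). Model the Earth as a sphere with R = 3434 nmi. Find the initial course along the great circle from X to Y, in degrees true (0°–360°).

224.7°

θ = atan2( sin Δλ·cos φ₂ ,  cos φ₁ sin φ₂ − sin φ₁ cos φ₂ cos Δλ )
  = atan2(-0.4871, -0.4916) = 224.74°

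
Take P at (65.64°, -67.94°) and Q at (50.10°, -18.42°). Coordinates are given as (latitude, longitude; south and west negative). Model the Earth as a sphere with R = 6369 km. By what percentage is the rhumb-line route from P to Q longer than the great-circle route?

2.3%

Great circle: σ = 0.5143 rad → d_gc = Rσ = 3275.7 km
Rhumb: Δφ = -0.2712, Δλ = +0.8643, Δψ = -0.5198, q = Δφ/Δψ = 0.5218 → d_rh = R√(Δφ²+q²Δλ²) = 3351.7 km
Excess = (3351.7 − 3275.7) / 3275.7 = 76.0 / 3275.7 = 2.32% ≈ 2.3%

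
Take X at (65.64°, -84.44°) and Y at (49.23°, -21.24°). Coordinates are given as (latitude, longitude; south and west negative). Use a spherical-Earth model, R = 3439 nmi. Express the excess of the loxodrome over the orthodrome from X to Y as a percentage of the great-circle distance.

Great circle: σ = 0.6243 rad → d_gc = Rσ = 2147.1 nmi
Rhumb: Δφ = -0.2864, Δλ = +1.1030, Δψ = -0.5433, q = Δφ/Δψ = 0.5272 → d_rh = R√(Δφ²+q²Δλ²) = 2229.3 nmi
Excess = (2229.3 − 2147.1) / 2147.1 = 82.2 / 2147.1 = 3.83% ≈ 3.8%

3.8%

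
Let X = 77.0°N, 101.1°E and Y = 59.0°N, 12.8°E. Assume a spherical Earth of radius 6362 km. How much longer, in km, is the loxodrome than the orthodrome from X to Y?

333 km

Great circle: cos σ = sin φ₁ sin φ₂ + cos φ₁ cos φ₂ cos Δλ,  σ = 0.5760 rad → d_gc = 3664.7 km
Rhumb line: Δψ = -0.8896, q = Δφ/Δψ = 0.3532, d_rh = R√(Δφ²+q²Δλ²) = 3998.1 km
Excess = 3998.1 − 3664.7 = 333.4 ≈ 333 km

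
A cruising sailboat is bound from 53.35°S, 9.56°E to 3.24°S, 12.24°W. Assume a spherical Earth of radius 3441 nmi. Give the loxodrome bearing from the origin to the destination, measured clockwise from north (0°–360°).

Δψ = ln[tan(π/4+φ₂/2)/tan(π/4+φ₁/2)] = +1.0484
Δλ = -0.3805 rad (taken the short way round)
course = atan2(Δλ, Δψ) = 340.05°

340.1°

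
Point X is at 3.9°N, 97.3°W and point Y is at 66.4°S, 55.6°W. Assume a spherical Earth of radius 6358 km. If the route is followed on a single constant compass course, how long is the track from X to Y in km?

8540 km

Δψ = ln[tan(π/4+φ₂/2)/tan(π/4+φ₁/2)] = -1.6340;  Δφ = -1.2270 rad,  Δλ = +0.7278 rad
q = Δφ/Δψ = 0.7509
d = R·√(Δφ² + q²Δλ²) = 6358·1.34318 = 8540 km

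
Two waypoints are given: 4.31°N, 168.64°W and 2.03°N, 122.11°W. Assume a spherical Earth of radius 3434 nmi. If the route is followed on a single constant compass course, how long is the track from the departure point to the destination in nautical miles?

2788 nmi

Δψ = ln[tan(π/4+φ₂/2)/tan(π/4+φ₁/2)] = -0.0399;  Δφ = -0.0398 rad,  Δλ = +0.8121 rad
q = Δφ/Δψ = 0.9984
d = R·√(Δφ² + q²Δλ²) = 3434·0.81178 = 2788 nmi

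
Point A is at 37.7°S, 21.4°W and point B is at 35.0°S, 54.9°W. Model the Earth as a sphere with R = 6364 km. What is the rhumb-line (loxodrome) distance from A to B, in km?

3011 km

Rhumb course C = atan2(Δλ, Δψ) with Δψ = ln[tan(π/4+φ₂/2)/tan(π/4+φ₁/2)] = +0.0585, Δλ = -0.5847 → C = 275.72°
d = R·|Δφ| / |cos C| = 6364·0.04712 / 0.09959 = 3011 km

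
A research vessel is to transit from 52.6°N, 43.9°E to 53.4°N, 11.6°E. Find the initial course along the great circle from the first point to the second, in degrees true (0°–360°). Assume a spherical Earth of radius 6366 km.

θ = atan2( sin Δλ·cos φ₂ ,  cos φ₁ sin φ₂ − sin φ₁ cos φ₂ cos Δλ )
  = atan2(-0.3186, +0.0873) = 285.32°

285.3°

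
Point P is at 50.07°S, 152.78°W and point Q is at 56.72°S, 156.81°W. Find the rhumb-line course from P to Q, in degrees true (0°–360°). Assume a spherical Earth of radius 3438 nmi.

199.8°

Meridional parts: M(φ₁)=-1.0126, M(φ₂)=-1.2077 → ΔM = -0.1952;  Δλ = -0.0703 rad
tan C = Δλ / ΔM = +0.3604 → C = 199.82°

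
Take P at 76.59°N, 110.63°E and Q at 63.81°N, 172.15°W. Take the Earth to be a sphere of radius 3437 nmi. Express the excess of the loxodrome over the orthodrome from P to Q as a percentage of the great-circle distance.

Great circle: σ = 0.4612 rad → d_gc = Rσ = 1585.2 nmi
Rhumb: Δφ = -0.2231, Δλ = +1.3477, Δψ = -0.6824, q = Δφ/Δψ = 0.3269 → d_rh = R√(Δφ²+q²Δλ²) = 1697.1 nmi
Excess = (1697.1 − 1585.2) / 1585.2 = 111.9 / 1585.2 = 7.06% ≈ 7.1%

7.1%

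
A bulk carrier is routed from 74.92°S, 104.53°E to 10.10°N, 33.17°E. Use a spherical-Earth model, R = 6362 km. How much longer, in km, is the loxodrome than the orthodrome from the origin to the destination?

Great circle: cos σ = sin φ₁ sin φ₂ + cos φ₁ cos φ₂ cos Δλ,  σ = 1.6584 rad → d_gc = 10550.55 km
Rhumb line: Δψ = +2.1994, q = Δφ/Δψ = 0.6747, d_rh = R√(Δφ²+q²Δλ²) = 10848.97 km
Excess = 10848.97 − 10550.55 = 298.42 ≈ 298 km

298 km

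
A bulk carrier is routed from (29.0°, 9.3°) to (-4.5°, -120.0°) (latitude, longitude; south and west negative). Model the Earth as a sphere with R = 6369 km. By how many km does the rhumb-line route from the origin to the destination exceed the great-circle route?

Great circle: cos σ = sin φ₁ sin φ₂ + cos φ₁ cos φ₂ cos Δλ,  σ = 2.2022 rad → d_gc = 14025.96 km
Rhumb line: Δψ = -0.6079, q = Δφ/Δψ = 0.9619, d_rh = R√(Δφ²+q²Δλ²) = 14317.47 km
Excess = 14317.47 − 14025.96 = 291.51 ≈ 292 km

292 km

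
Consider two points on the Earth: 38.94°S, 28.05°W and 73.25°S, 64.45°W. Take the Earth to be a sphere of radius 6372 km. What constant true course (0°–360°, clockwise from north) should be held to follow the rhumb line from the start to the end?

Δψ = ln[tan(π/4+φ₂/2)/tan(π/4+φ₁/2)] = -1.1769
Δλ = -0.6353 rad (taken the short way round)
course = atan2(Δλ, Δψ) = 208.36°

208.4°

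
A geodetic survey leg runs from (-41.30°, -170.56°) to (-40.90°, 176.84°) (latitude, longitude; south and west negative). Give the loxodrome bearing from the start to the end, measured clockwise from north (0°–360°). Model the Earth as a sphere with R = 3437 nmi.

Δψ = ln[tan(π/4+φ₂/2)/tan(π/4+φ₁/2)] = +0.0093
Δλ = -0.2199 rad (taken the short way round)
course = atan2(Δλ, Δψ) = 272.41°

272.4°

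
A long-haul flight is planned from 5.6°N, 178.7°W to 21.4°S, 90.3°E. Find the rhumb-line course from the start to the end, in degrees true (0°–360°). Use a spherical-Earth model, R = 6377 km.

Meridional parts: M(φ₁)=+0.0979, M(φ₂)=-0.3825 → ΔM = -0.4804;  Δλ = -1.5882 rad
tan C = Δλ / ΔM = +3.3061 → C = 253.17°

253.2°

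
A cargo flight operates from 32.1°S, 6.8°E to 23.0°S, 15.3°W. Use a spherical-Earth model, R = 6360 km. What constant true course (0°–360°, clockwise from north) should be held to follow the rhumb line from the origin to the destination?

Δψ = ln[tan(π/4+φ₂/2)/tan(π/4+φ₁/2)] = +0.1794
Δλ = -0.3857 rad (taken the short way round)
course = atan2(Δλ, Δψ) = 294.95°

294.9°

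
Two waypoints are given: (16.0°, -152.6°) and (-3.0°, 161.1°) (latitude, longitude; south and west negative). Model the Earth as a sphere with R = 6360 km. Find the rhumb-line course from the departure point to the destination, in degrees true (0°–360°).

247.5°

Δψ = ln[tan(π/4+φ₂/2)/tan(π/4+φ₁/2)] = -0.3353
Δλ = -0.8081 rad (taken the short way round)
course = atan2(Δλ, Δψ) = 247.46°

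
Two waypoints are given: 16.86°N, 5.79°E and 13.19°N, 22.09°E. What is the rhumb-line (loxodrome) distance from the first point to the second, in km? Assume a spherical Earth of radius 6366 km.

1796 km

Rhumb course C = atan2(Δλ, Δψ) with Δψ = ln[tan(π/4+φ₂/2)/tan(π/4+φ₁/2)] = -0.0663, Δλ = +0.2845 → C = 103.13°
d = R·|Δφ| / |cos C| = 6366·0.06405 / 0.22708 = 1796 km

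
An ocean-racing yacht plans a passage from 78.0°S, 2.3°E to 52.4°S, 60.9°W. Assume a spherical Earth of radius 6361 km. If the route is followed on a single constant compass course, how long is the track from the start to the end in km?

Δψ = ln[tan(π/4+φ₂/2)/tan(π/4+φ₁/2)] = +1.1753;  Δφ = +0.4468 rad,  Δλ = -1.1030 rad
q = Δφ/Δψ = 0.3802
d = R·√(Δφ² + q²Δλ²) = 6361·0.61277 = 3898 km

3898 km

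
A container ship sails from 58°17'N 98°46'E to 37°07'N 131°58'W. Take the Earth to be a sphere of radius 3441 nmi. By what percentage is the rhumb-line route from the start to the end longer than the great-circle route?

Great circle: σ = 1.3202 rad → d_gc = Rσ = 4542.8 nmi
Rhumb: Δφ = -0.3694, Δλ = +2.2561, Δψ = -0.5600, q = Δφ/Δψ = 0.6597 → d_rh = R√(Δφ²+q²Δλ²) = 5276.9 nmi
Excess = (5276.9 − 4542.8) / 4542.8 = 734.1 / 4542.8 = 16.16% ≈ 16.2%

16.2%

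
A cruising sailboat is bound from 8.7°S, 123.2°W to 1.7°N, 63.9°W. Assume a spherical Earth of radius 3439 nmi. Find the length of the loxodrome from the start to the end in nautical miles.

3602 nmi

Δψ = ln[tan(π/4+φ₂/2)/tan(π/4+φ₁/2)] = +0.1821;  Δφ = +0.1815 rad,  Δλ = +1.0350 rad
q = Δφ/Δψ = 0.9968
d = R·√(Δφ² + q²Δλ²) = 3439·1.04747 = 3602 nmi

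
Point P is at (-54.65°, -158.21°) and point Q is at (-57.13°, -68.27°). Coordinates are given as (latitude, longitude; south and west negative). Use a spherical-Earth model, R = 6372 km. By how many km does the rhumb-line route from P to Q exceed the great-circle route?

Great circle: cos σ = sin φ₁ sin φ₂ + cos φ₁ cos φ₂ cos Δλ,  σ = 0.8157 rad → d_gc = 5197.4 km
Rhumb line: Δψ = -0.0772, q = Δφ/Δψ = 0.5605, d_rh = R√(Δφ²+q²Δλ²) = 5613.6 km
Excess = 5613.6 − 5197.4 = 416.2 ≈ 416 km

416 km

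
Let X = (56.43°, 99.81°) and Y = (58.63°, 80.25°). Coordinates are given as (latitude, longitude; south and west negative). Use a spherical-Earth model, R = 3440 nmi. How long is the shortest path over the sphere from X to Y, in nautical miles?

Haversine: a = sin²(Δφ/2)+cos φ₁ cos φ₂ sin²(Δλ/2) = 0.00867;  σ = 2·atan2(√a,√(1−a))
σ = 10.688° → d = Rσ = 3440·0.18654 = 642 nmi

642 nmi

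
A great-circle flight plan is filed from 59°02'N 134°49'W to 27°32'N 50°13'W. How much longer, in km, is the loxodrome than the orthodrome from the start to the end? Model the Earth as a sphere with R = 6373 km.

Great circle: cos σ = sin φ₁ sin φ₂ + cos φ₁ cos φ₂ cos Δλ,  σ = 1.1160 rad → d_gc = 7112.0 km
Rhumb line: Δψ = -0.7835, q = Δφ/Δψ = 0.7017, d_rh = R√(Δφ²+q²Δλ²) = 7474.9 km
Excess = 7474.9 − 7112.0 = 362.9 ≈ 363 km

363 km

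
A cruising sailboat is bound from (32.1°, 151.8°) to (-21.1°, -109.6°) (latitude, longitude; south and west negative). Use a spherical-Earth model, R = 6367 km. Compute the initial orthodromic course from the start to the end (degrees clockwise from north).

104.0°

θ = atan2( sin Δλ·cos φ₂ ,  cos φ₁ sin φ₂ − sin φ₁ cos φ₂ cos Δλ )
  = atan2(+0.9225, -0.2308) = 104.05°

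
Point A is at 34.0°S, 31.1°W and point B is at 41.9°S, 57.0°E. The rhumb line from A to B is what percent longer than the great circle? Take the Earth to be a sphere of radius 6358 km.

4.5%

Great circle: σ = 1.1659 rad → d_gc = Rσ = 7412.9 km
Rhumb: Δφ = -0.1379, Δλ = +1.5376, Δψ = -0.1752, q = Δφ/Δψ = 0.7872 → d_rh = R√(Δφ²+q²Δλ²) = 7745.3 km
Excess = (7745.3 − 7412.9) / 7412.9 = 332.4 / 7412.9 = 4.48% ≈ 4.5%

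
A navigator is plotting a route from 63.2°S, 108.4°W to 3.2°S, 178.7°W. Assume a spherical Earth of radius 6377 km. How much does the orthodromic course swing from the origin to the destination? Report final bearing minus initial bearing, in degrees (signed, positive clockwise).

+48.0°

At departure: θ₁ = atan2(sin Δλ cos φ₂, cos φ₁ sin φ₂ − sin φ₁ cos φ₂ cos Δλ) = 286.32°
At arrival: θ₂ = atan2(sin Δλ cos φ₁, −cos φ₂ sin φ₁ + sin φ₂ cos φ₁ cos Δλ) = 334.32°
Δθ = θ₂ − θ₁ = +48.0°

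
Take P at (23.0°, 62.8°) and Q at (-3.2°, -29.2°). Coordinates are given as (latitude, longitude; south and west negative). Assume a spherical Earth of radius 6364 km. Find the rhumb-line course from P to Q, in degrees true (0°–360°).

Meridional parts: M(φ₁)=+0.4127, M(φ₂)=-0.0559 → ΔM = -0.4685;  Δλ = -1.6057 rad
tan C = Δλ / ΔM = +3.4270 → C = 253.73°

253.7°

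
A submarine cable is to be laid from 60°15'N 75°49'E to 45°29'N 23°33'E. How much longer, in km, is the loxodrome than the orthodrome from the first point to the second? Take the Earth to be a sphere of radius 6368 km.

Great circle: cos σ = sin φ₁ sin φ₂ + cos φ₁ cos φ₂ cos Δλ,  σ = 0.5881 rad → d_gc = 3745.2 km
Rhumb line: Δψ = -0.4324, q = Δφ/Δψ = 0.5961, d_rh = R√(Δφ²+q²Δλ²) = 3832.0 km
Excess = 3832.0 − 3745.2 = 86.8 ≈ 87 km

87 km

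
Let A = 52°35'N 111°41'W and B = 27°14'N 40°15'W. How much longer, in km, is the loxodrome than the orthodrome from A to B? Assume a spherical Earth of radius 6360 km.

Great circle: cos σ = sin φ₁ sin φ₂ + cos φ₁ cos φ₂ cos Δλ,  σ = 1.0057 rad → d_gc = 6396.41 km
Rhumb line: Δψ = -0.5885, q = Δφ/Δψ = 0.7518, d_rh = R√(Δφ²+q²Δλ²) = 6591.95 km
Excess = 6591.95 − 6396.41 = 195.54 ≈ 196 km

196 km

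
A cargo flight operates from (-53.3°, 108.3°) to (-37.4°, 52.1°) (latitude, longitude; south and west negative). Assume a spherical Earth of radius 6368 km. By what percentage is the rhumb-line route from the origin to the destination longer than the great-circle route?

Great circle: σ = 0.7211 rad → d_gc = Rσ = 4591.9 km
Rhumb: Δφ = +0.2775, Δλ = -0.9809, Δψ = +0.3988, q = Δφ/Δψ = 0.6958 → d_rh = R√(Δφ²+q²Δλ²) = 4691.9 km
Excess = (4691.9 − 4591.9) / 4591.9 = 100.0 / 4591.9 = 2.18% ≈ 2.2%

2.2%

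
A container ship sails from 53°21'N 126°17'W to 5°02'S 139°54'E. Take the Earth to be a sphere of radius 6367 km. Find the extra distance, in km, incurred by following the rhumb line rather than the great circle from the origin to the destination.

Great circle: cos σ = sin φ₁ sin φ₂ + cos φ₁ cos φ₂ cos Δλ,  σ = 1.6810 rad → d_gc = 10702.9 km
Rhumb line: Δψ = -1.1930, q = Δφ/Δψ = 0.8541, d_rh = R√(Δφ²+q²Δλ²) = 11017.6 km
Excess = 11017.6 − 10702.9 = 314.7 ≈ 315 km

315 km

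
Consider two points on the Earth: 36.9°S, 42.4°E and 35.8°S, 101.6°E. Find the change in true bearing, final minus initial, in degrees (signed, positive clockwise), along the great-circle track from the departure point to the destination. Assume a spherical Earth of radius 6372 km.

-37.2°

At departure: θ₁ = atan2(sin Δλ cos φ₂, cos φ₁ sin φ₂ − sin φ₁ cos φ₂ cos Δλ) = 107.41°
At arrival: θ₂ = atan2(sin Δλ cos φ₁, −cos φ₂ sin φ₁ + sin φ₂ cos φ₁ cos Δλ) = 70.19°
Δθ = θ₂ − θ₁ = -37.2°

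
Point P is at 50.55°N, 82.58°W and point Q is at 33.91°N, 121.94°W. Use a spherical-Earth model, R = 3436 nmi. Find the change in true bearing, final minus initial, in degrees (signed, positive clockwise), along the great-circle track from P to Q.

Initial bearing θ₁ = atan2(sin Δλ cos φ₂, cos φ₁ sin φ₂ − sin φ₁ cos φ₂ cos Δλ) = 255.00°
Final bearing θ₂ = (initial bearing from the destination back to the start) + 180° = 227.69°
Δθ = θ₂ − θ₁ = -27.3°

-27.3°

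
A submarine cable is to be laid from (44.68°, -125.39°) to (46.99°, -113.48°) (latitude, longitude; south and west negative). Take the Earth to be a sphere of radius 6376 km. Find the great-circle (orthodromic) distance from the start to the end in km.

Haversine: a = sin²(Δφ/2)+cos φ₁ cos φ₂ sin²(Δλ/2) = 0.00563;  σ = 2·atan2(√a,√(1−a))
σ = 8.604° → d = Rσ = 6376·0.15017 = 957 km

957 km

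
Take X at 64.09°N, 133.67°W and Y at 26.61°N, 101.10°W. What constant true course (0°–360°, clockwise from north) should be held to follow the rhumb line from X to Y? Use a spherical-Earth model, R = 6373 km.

150.1°

Meridional parts: M(φ₁)=+1.4695, M(φ₂)=+0.4821 → ΔM = -0.9874;  Δλ = +0.5685 rad
tan C = Δλ / ΔM = -0.5757 → C = 150.07°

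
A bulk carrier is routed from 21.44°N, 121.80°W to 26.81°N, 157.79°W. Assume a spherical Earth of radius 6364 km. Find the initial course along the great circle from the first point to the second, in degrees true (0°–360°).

θ = atan2( sin Δλ·cos φ₂ ,  cos φ₁ sin φ₂ − sin φ₁ cos φ₂ cos Δλ )
  = atan2(-0.5245, +0.1559) = 286.55°

286.6°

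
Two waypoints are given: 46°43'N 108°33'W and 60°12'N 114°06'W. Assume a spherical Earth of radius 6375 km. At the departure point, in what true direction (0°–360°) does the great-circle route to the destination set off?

348.4°

N = sin Δλ·cos φ₂ = -0.0481;  D = cos φ₁ sin φ₂ − sin φ₁ cos φ₂ cos Δλ = +0.2349
initial course = atan2(N, D) = 348.43°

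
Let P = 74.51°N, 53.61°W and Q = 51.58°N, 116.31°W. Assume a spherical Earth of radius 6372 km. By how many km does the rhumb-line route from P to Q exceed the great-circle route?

155 km

Great circle: cos σ = sin φ₁ sin φ₂ + cos φ₁ cos φ₂ cos Δλ,  σ = 0.5896 rad → d_gc = 3757.2 km
Rhumb line: Δψ = -0.9408, q = Δφ/Δψ = 0.4254, d_rh = R√(Δφ²+q²Δλ²) = 3911.8 km
Excess = 3911.8 − 3757.2 = 154.6 ≈ 155 km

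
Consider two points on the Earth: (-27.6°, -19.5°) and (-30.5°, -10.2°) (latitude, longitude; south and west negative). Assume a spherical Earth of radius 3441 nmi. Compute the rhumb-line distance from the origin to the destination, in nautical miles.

Δψ = ln[tan(π/4+φ₂/2)/tan(π/4+φ₁/2)] = -0.0579;  Δφ = -0.0506 rad,  Δλ = +0.1623 rad
q = Δφ/Δψ = 0.8740
d = R·√(Δφ² + q²Δλ²) = 3441·0.15063 = 518 nmi

518 nmi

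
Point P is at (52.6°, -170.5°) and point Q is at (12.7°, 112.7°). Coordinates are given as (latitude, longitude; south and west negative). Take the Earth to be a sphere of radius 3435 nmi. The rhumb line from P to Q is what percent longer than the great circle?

Great circle: σ = 1.2557 rad → d_gc = Rσ = 4313.2 nmi
Rhumb: Δφ = -0.6964, Δλ = -1.3404, Δψ = -0.8598, q = Δφ/Δψ = 0.8099 → d_rh = R√(Δφ²+q²Δλ²) = 4430.5 nmi
Excess = (4430.5 − 4313.2) / 4313.2 = 117.3 / 4313.2 = 2.72% ≈ 2.7%

2.7%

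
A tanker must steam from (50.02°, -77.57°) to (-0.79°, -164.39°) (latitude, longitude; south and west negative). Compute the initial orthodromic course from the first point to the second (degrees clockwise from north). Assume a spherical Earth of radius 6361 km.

θ = atan2( sin Δλ·cos φ₂ ,  cos φ₁ sin φ₂ − sin φ₁ cos φ₂ cos Δλ )
  = atan2(-0.9984, -0.0514) = 267.05°

267.1°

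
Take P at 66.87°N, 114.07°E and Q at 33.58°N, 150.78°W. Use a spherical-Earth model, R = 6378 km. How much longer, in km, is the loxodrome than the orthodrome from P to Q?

Great circle: cos σ = sin φ₁ sin φ₂ + cos φ₁ cos φ₂ cos Δλ,  σ = 1.0710 rad → d_gc = 6830.71 km
Rhumb line: Δψ = -0.9637, q = Δφ/Δψ = 0.6029, d_rh = R√(Δφ²+q²Δλ²) = 7383.25 km
Excess = 7383.25 − 6830.71 = 552.54 ≈ 553 km

553 km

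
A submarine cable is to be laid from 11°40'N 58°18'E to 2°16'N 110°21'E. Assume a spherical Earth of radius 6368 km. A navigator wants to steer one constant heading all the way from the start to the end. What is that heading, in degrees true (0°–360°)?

Meridional parts: M(φ₁)=+0.2050, M(φ₂)=+0.0396 → ΔM = -0.1655;  Δλ = +0.9084 rad
tan C = Δλ / ΔM = -5.4900 → C = 100.32°

100.3°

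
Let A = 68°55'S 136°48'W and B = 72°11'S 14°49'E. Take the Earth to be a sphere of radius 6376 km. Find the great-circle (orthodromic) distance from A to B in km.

4193 km

cos σ = sin φ₁ sin φ₂ + cos φ₁ cos φ₂ cos Δλ
      = sin(-68.92°)sin(-72.18°) + cos(-68.92°)cos(-72.18°)cos(151.62°) = 0.7915
σ = 37.676° → d = Rσ = 6376·0.65758 = 4193 km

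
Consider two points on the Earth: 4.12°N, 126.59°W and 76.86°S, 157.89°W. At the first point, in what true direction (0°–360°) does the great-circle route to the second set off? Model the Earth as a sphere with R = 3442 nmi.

186.8°

N = sin Δλ·cos φ₂ = -0.1181;  D = cos φ₁ sin φ₂ − sin φ₁ cos φ₂ cos Δλ = -0.9853
initial course = atan2(N, D) = 186.84°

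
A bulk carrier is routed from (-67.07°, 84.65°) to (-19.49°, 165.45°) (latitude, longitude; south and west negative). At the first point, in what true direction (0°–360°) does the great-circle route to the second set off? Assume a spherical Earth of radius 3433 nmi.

89.5°

θ = atan2( sin Δλ·cos φ₂ ,  cos φ₁ sin φ₂ − sin φ₁ cos φ₂ cos Δλ )
  = atan2(+0.9306, +0.0088) = 89.46°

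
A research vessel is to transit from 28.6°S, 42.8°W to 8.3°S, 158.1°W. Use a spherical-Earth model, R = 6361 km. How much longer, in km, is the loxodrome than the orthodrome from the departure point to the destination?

Great circle: cos σ = sin φ₁ sin φ₂ + cos φ₁ cos φ₂ cos Δλ,  σ = 1.8778 rad → d_gc = 11944.5 km
Rhumb line: Δψ = +0.3759, q = Δφ/Δψ = 0.9425, d_rh = R√(Δφ²+q²Δλ²) = 12273.4 km
Excess = 12273.4 − 11944.5 = 328.9 ≈ 329 km

329 km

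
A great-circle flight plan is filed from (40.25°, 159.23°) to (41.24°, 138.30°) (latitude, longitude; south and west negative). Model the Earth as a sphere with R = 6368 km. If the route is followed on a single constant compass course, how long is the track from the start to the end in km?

Rhumb course C = atan2(Δλ, Δψ) with Δψ = ln[tan(π/4+φ₂/2)/tan(π/4+φ₁/2)] = +0.0228, Δλ = -0.3653 → C = 273.57°
d = R·|Δφ| / |cos C| = 6368·0.01728 / 0.06231 = 1766 km

1766 km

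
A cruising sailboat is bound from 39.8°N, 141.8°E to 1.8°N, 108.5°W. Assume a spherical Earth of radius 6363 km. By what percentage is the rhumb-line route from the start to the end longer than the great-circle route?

3.1%

Great circle: σ = 1.8119 rad → d_gc = Rσ = 11529.0 km
Rhumb: Δφ = -0.6632, Δλ = +1.9146, Δψ = -0.7269, q = Δφ/Δψ = 0.9124 → d_rh = R√(Δφ²+q²Δλ²) = 11889.2 km
Excess = (11889.2 − 11529.0) / 11529.0 = 360.2 / 11529.0 = 3.12% ≈ 3.1%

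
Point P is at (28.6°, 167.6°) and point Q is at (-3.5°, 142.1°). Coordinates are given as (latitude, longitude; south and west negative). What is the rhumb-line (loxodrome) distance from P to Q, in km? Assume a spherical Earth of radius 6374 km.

4494 km

Rhumb course C = atan2(Δλ, Δψ) with Δψ = ln[tan(π/4+φ₂/2)/tan(π/4+φ₁/2)] = -0.5824, Δλ = -0.4451 → C = 217.39°
d = R·|Δφ| / |cos C| = 6374·0.56025 / 0.79456 = 4494 km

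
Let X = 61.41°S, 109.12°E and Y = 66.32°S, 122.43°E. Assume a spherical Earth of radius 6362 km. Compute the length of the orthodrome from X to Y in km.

cos σ = sin φ₁ sin φ₂ + cos φ₁ cos φ₂ cos Δλ
      = sin(-61.41°)sin(-66.32°) + cos(-61.41°)cos(-66.32°)cos(13.31°) = 0.9912
σ = 7.621° → d = Rσ = 6362·0.13301 = 846 km

846 km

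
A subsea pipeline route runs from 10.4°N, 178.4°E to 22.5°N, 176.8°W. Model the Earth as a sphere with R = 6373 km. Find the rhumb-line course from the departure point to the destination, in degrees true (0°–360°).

20.8°

Meridional parts: M(φ₁)=+0.1825, M(φ₂)=+0.4032 → ΔM = +0.2207;  Δλ = +0.0838 rad
tan C = Δλ / ΔM = +0.3796 → C = 20.79°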